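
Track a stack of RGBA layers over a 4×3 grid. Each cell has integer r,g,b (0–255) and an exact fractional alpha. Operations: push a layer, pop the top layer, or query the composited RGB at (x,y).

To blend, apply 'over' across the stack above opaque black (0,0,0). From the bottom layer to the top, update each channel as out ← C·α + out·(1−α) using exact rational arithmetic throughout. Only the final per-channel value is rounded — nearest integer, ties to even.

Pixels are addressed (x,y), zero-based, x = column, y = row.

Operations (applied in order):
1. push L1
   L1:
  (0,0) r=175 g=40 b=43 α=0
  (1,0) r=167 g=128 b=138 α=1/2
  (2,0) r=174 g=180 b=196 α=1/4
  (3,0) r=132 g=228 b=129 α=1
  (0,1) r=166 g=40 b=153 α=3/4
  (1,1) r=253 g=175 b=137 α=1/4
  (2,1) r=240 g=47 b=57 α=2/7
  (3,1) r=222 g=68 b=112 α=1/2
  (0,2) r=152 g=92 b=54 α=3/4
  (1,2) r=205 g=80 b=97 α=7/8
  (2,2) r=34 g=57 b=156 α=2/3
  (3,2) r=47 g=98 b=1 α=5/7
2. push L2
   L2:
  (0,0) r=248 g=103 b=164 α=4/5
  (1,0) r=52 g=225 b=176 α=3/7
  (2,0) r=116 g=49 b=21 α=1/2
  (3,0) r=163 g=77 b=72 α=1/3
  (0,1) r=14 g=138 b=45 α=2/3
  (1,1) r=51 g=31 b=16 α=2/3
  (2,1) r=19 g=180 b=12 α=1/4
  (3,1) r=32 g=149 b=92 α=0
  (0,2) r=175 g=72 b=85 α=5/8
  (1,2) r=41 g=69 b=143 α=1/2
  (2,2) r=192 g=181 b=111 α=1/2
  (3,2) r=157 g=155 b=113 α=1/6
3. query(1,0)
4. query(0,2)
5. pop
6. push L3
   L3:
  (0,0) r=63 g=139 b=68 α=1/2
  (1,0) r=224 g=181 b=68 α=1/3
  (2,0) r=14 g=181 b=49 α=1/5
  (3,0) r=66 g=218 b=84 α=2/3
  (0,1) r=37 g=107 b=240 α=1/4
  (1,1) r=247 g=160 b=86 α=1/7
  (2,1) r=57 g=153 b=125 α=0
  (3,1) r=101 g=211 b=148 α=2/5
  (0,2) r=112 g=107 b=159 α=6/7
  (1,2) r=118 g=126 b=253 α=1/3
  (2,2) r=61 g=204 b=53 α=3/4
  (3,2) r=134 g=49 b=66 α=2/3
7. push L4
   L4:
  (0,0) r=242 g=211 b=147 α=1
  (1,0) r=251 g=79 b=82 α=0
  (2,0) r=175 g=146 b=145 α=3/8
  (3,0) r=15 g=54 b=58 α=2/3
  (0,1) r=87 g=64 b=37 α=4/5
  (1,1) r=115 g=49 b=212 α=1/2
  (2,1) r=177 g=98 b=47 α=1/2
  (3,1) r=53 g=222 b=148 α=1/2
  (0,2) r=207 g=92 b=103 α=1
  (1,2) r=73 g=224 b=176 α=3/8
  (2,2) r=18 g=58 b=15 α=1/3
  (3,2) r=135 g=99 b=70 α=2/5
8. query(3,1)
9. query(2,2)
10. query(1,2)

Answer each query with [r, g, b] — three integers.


(1,0) stack=L1,L2; from [0,0,0]:
+L1 (α=1/2) → [167/2, 64, 69]
+L2 (α=3/7) → [70, 133, 804/7]
= [70, 133, 115]

at x=0,y=2 over L1,L2:
L1 α=3/4: [114, 69, 81/2]
L2 α=5/8: [1217/8, 567/8, 1093/16]
= [152, 71, 68]

(3,1) stack=L1,L3,L4; from [0,0,0]:
+L1 (α=1/2) → [111, 34, 56]
+L3 (α=2/5) → [107, 524/5, 464/5]
+L4 (α=1/2) → [80, 817/5, 602/5]
rounded: [80, 163, 120]

query (2,2) [L1,L3,L4] — begin 0,0,0
L1 α=2/3: [68/3, 38, 104]
L3 α=3/4: [617/12, 325/2, 263/4]
L4 α=1/3: [725/18, 383/3, 293/6]
rounded: [40, 128, 49]

at x=1,y=2 over L1,L3,L4:
after L1 α=7/8: [1435/8, 70, 679/8]
after L3 α=1/3: [1907/12, 266/3, 1691/12]
after L4 α=3/8: [12163/96, 1673/12, 14791/96]
→ [127, 139, 154]


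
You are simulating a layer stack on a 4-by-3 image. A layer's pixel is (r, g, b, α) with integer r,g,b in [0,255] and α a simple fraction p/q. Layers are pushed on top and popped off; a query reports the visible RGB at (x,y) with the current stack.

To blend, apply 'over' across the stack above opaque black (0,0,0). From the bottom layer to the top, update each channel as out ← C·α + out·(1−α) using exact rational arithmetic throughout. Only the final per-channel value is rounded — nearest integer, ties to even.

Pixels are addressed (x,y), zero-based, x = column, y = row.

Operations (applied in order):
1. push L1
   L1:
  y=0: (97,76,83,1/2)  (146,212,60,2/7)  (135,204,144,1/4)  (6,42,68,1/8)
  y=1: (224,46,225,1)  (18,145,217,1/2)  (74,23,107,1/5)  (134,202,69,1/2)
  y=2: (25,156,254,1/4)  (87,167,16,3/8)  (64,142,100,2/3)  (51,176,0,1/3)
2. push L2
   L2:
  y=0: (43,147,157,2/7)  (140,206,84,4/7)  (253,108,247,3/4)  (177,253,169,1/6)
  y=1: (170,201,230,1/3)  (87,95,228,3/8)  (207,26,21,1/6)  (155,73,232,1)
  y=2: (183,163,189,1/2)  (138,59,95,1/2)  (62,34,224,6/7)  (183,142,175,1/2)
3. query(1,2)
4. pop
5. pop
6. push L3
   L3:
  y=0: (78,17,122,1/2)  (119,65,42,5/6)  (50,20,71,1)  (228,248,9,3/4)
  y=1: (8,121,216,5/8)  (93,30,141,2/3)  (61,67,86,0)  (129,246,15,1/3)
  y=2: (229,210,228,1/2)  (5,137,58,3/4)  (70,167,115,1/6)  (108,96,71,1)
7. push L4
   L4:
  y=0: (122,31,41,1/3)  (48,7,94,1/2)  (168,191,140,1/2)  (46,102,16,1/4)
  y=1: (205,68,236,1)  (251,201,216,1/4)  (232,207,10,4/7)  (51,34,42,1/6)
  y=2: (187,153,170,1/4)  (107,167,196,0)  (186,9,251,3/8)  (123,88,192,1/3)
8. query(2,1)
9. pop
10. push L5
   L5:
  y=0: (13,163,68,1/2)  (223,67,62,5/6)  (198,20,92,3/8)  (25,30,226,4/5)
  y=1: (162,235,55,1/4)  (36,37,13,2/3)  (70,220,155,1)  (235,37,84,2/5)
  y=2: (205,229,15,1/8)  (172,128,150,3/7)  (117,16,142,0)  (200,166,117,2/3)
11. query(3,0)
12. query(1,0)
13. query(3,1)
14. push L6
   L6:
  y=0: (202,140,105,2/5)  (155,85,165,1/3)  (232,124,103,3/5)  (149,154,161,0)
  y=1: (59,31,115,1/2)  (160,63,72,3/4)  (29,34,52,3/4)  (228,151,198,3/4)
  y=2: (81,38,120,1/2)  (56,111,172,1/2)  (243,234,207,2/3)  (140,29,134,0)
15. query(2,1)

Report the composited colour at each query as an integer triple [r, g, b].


query (1,2) [L1,L2] — begin 0,0,0
L1 α=3/8: [261/8, 501/8, 6]
L2 α=1/2: [1365/16, 973/16, 101/2]
rounded: [85, 61, 50]

(2,1) stack=L3,L4; from [0,0,0]:
after L3 α=0: [0, 0, 0]
after L4 α=4/7: [928/7, 828/7, 40/7]
= [133, 118, 6]

at x=3,y=0 over L3,L5:
L3 α=3/4: [171, 186, 27/4]
L5 α=4/5: [271/5, 306/5, 3643/20]
rounded: [54, 61, 182]

(1,0) stack=L3,L5; from [0,0,0]:
+L3 (α=5/6) → [595/6, 325/6, 35]
+L5 (α=5/6) → [7285/36, 2335/36, 115/2]
→ [202, 65, 58]

query (3,1) [L3,L5] — begin 0,0,0
+L3 (α=1/3) → [43, 82, 5]
+L5 (α=2/5) → [599/5, 64, 183/5]
rounded: [120, 64, 37]

(2,1) stack=L3,L5,L6; from [0,0,0]:
L3 α=0: [0, 0, 0]
L5 α=1: [70, 220, 155]
L6 α=3/4: [157/4, 161/2, 311/4]
→ [39, 80, 78]


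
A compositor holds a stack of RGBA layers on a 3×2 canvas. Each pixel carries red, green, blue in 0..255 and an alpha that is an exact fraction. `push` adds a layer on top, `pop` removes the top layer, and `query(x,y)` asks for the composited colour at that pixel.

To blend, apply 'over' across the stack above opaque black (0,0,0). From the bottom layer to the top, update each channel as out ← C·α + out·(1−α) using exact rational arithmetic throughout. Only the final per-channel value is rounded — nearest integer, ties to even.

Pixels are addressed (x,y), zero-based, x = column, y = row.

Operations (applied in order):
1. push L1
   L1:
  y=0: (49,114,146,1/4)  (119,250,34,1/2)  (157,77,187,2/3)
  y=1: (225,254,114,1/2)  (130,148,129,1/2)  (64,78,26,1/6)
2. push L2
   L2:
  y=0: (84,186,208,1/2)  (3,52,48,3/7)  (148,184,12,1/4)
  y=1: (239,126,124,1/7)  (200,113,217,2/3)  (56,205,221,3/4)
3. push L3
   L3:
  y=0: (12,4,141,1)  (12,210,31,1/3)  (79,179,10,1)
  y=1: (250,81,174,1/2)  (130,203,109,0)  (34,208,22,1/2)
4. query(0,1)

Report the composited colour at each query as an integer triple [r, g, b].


query (0,1) [L1,L2,L3] — begin 0,0,0
+L1 (α=1/2) → [225/2, 127, 57]
+L2 (α=1/7) → [914/7, 888/7, 466/7]
+L3 (α=1/2) → [1332/7, 1455/14, 842/7]
rounded: [190, 104, 120]


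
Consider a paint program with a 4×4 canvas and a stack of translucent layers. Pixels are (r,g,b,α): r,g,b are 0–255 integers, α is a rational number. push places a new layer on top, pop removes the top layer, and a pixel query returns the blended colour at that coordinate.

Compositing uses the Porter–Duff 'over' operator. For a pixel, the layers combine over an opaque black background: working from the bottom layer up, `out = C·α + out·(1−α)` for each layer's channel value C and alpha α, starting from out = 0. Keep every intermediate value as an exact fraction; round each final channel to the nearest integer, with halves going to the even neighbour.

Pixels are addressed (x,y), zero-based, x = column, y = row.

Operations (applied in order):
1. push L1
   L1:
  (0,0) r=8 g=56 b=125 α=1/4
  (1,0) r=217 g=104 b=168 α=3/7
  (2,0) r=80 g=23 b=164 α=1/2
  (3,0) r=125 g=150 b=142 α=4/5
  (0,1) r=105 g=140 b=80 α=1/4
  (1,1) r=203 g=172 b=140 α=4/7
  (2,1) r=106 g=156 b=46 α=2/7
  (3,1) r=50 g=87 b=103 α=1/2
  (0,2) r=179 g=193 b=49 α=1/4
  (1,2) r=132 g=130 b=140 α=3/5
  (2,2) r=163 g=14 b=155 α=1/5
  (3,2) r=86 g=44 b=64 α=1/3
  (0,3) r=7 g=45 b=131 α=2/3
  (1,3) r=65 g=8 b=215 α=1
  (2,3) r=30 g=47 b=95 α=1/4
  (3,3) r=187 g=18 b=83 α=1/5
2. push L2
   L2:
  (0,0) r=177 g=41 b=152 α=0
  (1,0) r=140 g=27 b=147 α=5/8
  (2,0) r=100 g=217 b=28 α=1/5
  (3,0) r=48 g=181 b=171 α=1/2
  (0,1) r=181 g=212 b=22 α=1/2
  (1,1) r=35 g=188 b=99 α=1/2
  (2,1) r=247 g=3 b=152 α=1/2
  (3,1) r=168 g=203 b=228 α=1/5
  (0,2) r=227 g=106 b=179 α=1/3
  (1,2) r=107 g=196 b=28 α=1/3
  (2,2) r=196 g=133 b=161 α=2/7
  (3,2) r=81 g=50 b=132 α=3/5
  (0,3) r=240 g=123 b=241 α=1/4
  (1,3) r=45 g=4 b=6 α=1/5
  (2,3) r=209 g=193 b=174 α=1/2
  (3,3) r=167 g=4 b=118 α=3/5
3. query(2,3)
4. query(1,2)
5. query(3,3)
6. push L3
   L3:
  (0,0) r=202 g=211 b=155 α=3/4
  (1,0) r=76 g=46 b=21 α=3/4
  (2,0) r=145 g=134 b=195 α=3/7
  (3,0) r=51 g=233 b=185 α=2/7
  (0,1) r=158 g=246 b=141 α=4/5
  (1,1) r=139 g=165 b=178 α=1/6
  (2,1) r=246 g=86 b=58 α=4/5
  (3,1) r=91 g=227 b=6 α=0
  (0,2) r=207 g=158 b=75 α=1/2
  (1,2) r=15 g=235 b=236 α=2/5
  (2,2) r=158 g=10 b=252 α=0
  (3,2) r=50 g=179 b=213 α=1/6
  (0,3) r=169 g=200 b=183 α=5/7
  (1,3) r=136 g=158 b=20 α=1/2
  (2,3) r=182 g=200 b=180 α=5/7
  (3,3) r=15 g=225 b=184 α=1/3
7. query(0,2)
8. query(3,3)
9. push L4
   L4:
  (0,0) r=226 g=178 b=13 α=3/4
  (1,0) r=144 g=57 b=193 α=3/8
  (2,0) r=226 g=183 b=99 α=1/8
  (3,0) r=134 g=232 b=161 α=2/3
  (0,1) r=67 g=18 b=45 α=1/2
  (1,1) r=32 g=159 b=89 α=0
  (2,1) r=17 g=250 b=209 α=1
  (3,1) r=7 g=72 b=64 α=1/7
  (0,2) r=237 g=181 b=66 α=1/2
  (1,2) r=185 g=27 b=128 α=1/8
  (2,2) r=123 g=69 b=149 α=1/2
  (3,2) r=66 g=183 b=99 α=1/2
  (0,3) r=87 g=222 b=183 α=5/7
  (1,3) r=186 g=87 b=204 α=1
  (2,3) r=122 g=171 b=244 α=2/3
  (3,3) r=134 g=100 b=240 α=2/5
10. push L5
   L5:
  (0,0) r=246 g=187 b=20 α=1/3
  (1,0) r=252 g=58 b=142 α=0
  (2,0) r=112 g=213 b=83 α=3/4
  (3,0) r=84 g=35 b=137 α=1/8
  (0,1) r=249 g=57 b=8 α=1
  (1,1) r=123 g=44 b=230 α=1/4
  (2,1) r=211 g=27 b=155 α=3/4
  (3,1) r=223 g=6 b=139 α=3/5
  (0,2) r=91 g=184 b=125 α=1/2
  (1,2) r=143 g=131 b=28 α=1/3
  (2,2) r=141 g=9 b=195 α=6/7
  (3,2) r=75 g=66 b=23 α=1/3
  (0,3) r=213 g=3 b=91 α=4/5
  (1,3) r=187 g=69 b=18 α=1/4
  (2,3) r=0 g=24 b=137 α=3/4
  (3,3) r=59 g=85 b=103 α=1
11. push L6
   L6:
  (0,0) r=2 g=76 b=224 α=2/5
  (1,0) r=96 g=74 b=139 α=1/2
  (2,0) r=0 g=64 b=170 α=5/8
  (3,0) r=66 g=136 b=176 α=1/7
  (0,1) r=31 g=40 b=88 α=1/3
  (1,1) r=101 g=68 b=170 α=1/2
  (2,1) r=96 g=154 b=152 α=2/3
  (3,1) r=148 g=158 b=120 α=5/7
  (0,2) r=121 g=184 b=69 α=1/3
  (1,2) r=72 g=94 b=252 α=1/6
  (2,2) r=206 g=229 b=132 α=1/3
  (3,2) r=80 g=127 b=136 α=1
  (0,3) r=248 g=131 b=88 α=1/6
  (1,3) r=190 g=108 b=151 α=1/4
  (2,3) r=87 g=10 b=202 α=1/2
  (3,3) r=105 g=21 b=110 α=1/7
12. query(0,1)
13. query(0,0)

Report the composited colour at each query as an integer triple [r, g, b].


query (2,3) [L1,L2] — begin 0,0,0
after L1 α=1/4: [15/2, 47/4, 95/4]
after L2 α=1/2: [433/4, 819/8, 791/8]
= [108, 102, 99]

(1,2) stack=L1,L2; from [0,0,0]:
after L1 α=3/5: [396/5, 78, 84]
after L2 α=1/3: [1327/15, 352/3, 196/3]
→ [88, 117, 65]

at x=3,y=3 over L1,L2:
+L1 (α=1/5) → [187/5, 18/5, 83/5]
+L2 (α=3/5) → [2879/25, 96/25, 1936/25]
= [115, 4, 77]

(0,2) stack=L1,L2,L3; from [0,0,0]:
+L1 (α=1/4) → [179/4, 193/4, 49/4]
+L2 (α=1/3) → [211/2, 135/2, 407/6]
+L3 (α=1/2) → [625/4, 451/4, 857/12]
→ [156, 113, 71]

query (3,3) [L1,L2,L3] — begin 0,0,0
after L1 α=1/5: [187/5, 18/5, 83/5]
after L2 α=3/5: [2879/25, 96/25, 1936/25]
after L3 α=1/3: [6133/75, 1939/25, 2824/25]
→ [82, 78, 113]

at x=0,y=1 over L1,L2,L3,L4,L5,L6:
L1 α=1/4: [105/4, 35, 20]
L2 α=1/2: [829/8, 247/2, 21]
L3 α=4/5: [1177/8, 443/2, 117]
L4 α=1/2: [1713/16, 479/4, 81]
L5 α=1: [249, 57, 8]
L6 α=1/3: [529/3, 154/3, 104/3]
→ [176, 51, 35]

query (0,0) [L1,L2,L3,L4,L5,L6] — begin 0,0,0
after L1 α=1/4: [2, 14, 125/4]
after L2 α=0: [2, 14, 125/4]
after L3 α=3/4: [152, 647/4, 1985/16]
after L4 α=3/4: [415/2, 2783/16, 2609/64]
after L5 α=1/3: [661/3, 4279/24, 1083/32]
after L6 α=2/5: [133, 1099/8, 3517/32]
→ [133, 137, 110]


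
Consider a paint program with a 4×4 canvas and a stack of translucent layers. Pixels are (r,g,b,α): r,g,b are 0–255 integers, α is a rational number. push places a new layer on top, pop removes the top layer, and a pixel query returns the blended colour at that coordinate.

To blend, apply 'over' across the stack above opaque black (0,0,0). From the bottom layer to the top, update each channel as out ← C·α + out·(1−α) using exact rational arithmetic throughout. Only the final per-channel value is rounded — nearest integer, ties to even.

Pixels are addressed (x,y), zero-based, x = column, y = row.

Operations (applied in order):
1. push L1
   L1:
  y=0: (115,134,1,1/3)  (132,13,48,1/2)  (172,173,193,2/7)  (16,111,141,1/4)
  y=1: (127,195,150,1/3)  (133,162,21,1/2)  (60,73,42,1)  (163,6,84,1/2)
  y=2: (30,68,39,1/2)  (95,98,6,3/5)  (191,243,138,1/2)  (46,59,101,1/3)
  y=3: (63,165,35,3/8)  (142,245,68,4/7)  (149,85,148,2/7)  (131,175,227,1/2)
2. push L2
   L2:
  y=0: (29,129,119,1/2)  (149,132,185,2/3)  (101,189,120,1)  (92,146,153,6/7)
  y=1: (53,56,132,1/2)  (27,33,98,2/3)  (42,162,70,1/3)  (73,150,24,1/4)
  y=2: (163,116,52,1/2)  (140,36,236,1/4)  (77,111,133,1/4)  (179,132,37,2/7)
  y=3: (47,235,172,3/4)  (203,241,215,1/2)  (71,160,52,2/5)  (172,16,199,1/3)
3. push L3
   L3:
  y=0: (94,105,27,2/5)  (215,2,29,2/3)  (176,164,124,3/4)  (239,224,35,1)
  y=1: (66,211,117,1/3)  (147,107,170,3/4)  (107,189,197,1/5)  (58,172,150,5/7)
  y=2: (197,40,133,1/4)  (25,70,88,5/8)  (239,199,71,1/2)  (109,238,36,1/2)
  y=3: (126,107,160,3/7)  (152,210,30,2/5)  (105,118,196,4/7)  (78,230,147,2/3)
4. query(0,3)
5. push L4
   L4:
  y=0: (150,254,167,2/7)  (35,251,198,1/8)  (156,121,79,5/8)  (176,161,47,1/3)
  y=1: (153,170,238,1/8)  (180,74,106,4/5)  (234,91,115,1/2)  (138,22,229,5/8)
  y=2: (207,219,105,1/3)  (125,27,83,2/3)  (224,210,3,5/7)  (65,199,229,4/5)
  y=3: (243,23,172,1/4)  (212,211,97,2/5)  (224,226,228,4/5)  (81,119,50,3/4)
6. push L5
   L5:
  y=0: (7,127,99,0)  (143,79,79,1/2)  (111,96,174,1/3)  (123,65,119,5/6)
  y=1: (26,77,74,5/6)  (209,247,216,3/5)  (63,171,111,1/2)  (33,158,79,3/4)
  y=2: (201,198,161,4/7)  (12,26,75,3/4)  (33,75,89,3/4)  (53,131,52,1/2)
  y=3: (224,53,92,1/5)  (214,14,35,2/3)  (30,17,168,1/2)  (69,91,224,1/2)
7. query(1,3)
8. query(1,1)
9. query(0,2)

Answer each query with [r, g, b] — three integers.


at x=0,y=3 over L1,L2,L3:
after L1 α=3/8: [189/8, 495/8, 105/8]
after L2 α=3/4: [1317/32, 6135/32, 4233/32]
after L3 α=3/7: [4341/56, 8703/56, 8073/56]
rounded: [78, 155, 144]

(1,3) stack=L1,L2,L3,L4,L5; from [0,0,0]:
+L1 (α=4/7) → [568/7, 140, 272/7]
+L2 (α=1/2) → [1989/14, 381/2, 1777/14]
+L3 (α=2/5) → [10223/70, 1983/10, 6171/70]
+L4 (α=2/5) → [60349/350, 10169/50, 32093/350]
+L5 (α=2/3) → [210149/1050, 11569/150, 56593/1050]
rounded: [200, 77, 54]

(1,1) stack=L1,L2,L3,L4,L5; from [0,0,0]:
L1 α=1/2: [133/2, 81, 21/2]
L2 α=2/3: [241/6, 49, 413/6]
L3 α=3/4: [2887/24, 185/2, 3473/24]
L4 α=4/5: [20167/120, 777/10, 13649/120]
L5 α=3/5: [57787/300, 4482/25, 52529/300]
rounded: [193, 179, 175]

query (0,2) [L1,L2,L3,L4,L5] — begin 0,0,0
after L1 α=1/2: [15, 34, 39/2]
after L2 α=1/2: [89, 75, 143/4]
after L3 α=1/4: [116, 265/4, 961/16]
after L4 α=1/3: [439/3, 703/6, 1801/24]
after L5 α=4/7: [1243/7, 2287/14, 6953/56]
rounded: [178, 163, 124]


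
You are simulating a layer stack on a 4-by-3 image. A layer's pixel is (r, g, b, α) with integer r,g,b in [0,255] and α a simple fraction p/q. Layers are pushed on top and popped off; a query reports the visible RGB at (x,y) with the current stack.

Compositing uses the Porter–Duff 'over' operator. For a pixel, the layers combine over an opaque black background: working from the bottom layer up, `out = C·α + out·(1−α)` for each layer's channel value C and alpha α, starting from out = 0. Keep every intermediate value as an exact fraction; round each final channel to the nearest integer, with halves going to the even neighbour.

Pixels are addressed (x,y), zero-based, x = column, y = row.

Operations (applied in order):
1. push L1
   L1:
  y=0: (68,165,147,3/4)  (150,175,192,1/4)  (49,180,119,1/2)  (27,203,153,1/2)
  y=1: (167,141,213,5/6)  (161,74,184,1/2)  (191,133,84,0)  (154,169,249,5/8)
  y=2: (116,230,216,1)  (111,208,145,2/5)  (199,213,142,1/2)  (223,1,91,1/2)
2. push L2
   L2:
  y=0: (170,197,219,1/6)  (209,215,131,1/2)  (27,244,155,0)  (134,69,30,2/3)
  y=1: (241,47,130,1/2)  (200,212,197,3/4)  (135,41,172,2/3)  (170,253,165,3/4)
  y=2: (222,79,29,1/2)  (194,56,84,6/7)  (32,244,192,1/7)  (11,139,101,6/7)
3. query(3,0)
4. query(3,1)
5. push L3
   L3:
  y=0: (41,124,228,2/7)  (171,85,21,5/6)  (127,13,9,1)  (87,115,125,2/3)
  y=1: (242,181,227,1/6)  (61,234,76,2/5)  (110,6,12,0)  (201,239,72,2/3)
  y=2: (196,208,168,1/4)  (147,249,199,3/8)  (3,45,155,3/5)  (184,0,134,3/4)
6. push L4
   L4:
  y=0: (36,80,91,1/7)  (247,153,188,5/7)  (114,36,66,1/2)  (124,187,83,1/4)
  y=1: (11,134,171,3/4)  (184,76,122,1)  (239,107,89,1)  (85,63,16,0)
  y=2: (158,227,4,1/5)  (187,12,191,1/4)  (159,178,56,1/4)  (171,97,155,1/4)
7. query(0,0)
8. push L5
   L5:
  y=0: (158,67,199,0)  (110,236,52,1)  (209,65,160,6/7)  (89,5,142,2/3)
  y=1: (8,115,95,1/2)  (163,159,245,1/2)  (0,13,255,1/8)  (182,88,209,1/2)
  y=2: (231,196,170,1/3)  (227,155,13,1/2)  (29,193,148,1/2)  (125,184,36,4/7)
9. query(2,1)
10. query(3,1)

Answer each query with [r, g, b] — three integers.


(3,0) stack=L1,L2; from [0,0,0]:
+L1 (α=1/2) → [27/2, 203/2, 153/2]
+L2 (α=2/3) → [563/6, 479/6, 91/2]
rounded: [94, 80, 46]

query (3,1) [L1,L2] — begin 0,0,0
+L1 (α=5/8) → [385/4, 845/8, 1245/8]
+L2 (α=3/4) → [2425/16, 6917/32, 5205/32]
= [152, 216, 163]

query (0,0) [L1,L2,L3,L4] — begin 0,0,0
after L1 α=3/4: [51, 495/4, 441/4]
after L2 α=1/6: [425/6, 3263/24, 1027/8]
after L3 α=2/7: [2617/42, 3181/24, 8783/56]
after L4 α=1/7: [2869/49, 3501/28, 28897/196]
= [59, 125, 147]

at x=2,y=1 over L1,L2,L3,L4,L5:
+L1 (α=0) → [0, 0, 0]
+L2 (α=2/3) → [90, 82/3, 344/3]
+L3 (α=0) → [90, 82/3, 344/3]
+L4 (α=1) → [239, 107, 89]
+L5 (α=1/8) → [1673/8, 381/4, 439/4]
→ [209, 95, 110]

at x=3,y=1 over L1,L2,L3,L4,L5:
L1 α=5/8: [385/4, 845/8, 1245/8]
L2 α=3/4: [2425/16, 6917/32, 5205/32]
L3 α=2/3: [8857/48, 22213/96, 3271/32]
L4 α=0: [8857/48, 22213/96, 3271/32]
L5 α=1/2: [17593/96, 30661/192, 9959/64]
= [183, 160, 156]


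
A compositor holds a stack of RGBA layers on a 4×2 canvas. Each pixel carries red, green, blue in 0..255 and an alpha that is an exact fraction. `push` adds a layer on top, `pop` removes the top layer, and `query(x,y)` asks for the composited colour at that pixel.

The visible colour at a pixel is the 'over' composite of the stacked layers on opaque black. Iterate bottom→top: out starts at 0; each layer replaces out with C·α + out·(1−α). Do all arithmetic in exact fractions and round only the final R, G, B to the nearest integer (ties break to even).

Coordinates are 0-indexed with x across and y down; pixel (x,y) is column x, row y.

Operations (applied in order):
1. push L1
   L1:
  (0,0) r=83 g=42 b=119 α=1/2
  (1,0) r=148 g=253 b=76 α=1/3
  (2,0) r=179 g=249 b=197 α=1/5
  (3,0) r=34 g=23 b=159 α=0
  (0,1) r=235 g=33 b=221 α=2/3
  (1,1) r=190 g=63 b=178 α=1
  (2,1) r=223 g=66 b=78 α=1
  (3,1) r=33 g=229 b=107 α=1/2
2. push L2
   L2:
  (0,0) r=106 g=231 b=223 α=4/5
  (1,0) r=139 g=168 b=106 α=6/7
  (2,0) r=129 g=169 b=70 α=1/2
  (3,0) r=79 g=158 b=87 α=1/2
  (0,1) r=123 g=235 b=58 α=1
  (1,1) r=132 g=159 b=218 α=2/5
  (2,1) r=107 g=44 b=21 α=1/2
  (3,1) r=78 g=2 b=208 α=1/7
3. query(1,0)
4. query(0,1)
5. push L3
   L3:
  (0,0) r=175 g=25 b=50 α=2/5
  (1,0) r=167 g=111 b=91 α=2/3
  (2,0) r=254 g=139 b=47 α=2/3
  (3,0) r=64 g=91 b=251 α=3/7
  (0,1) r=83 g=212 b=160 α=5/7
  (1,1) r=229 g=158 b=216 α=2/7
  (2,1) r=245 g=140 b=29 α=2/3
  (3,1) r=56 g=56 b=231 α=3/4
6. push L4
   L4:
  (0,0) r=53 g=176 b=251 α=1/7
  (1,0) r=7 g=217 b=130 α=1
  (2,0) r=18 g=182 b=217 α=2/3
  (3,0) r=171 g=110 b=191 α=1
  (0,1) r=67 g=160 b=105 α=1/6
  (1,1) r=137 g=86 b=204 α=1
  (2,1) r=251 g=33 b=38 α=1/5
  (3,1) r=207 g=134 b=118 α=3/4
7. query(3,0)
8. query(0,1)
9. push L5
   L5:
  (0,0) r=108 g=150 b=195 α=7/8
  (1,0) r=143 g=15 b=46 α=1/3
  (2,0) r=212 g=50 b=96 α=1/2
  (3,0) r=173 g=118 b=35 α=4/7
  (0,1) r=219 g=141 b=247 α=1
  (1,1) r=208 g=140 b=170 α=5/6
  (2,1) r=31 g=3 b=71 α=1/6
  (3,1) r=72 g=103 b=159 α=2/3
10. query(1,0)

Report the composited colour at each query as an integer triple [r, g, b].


at x=1,y=0 over L1,L2:
+L1 (α=1/3) → [148/3, 253/3, 76/3]
+L2 (α=6/7) → [2650/21, 3277/21, 1984/21]
→ [126, 156, 94]

(0,1) stack=L1,L2; from [0,0,0]:
after L1 α=2/3: [470/3, 22, 442/3]
after L2 α=1: [123, 235, 58]
= [123, 235, 58]

query (3,0) [L1,L2,L3,L4] — begin 0,0,0
+L1 (α=0) → [0, 0, 0]
+L2 (α=1/2) → [79/2, 79, 87/2]
+L3 (α=3/7) → [50, 589/7, 927/7]
+L4 (α=1) → [171, 110, 191]
rounded: [171, 110, 191]

query (0,1) [L1,L2,L3,L4] — begin 0,0,0
after L1 α=2/3: [470/3, 22, 442/3]
after L2 α=1: [123, 235, 58]
after L3 α=5/7: [661/7, 1530/7, 916/7]
after L4 α=1/6: [629/7, 4385/21, 5315/42]
→ [90, 209, 127]

query (1,0) [L1,L2,L3,L4,L5] — begin 0,0,0
+L1 (α=1/3) → [148/3, 253/3, 76/3]
+L2 (α=6/7) → [2650/21, 3277/21, 1984/21]
+L3 (α=2/3) → [9664/63, 7939/63, 5806/63]
+L4 (α=1) → [7, 217, 130]
+L5 (α=1/3) → [157/3, 449/3, 102]
= [52, 150, 102]


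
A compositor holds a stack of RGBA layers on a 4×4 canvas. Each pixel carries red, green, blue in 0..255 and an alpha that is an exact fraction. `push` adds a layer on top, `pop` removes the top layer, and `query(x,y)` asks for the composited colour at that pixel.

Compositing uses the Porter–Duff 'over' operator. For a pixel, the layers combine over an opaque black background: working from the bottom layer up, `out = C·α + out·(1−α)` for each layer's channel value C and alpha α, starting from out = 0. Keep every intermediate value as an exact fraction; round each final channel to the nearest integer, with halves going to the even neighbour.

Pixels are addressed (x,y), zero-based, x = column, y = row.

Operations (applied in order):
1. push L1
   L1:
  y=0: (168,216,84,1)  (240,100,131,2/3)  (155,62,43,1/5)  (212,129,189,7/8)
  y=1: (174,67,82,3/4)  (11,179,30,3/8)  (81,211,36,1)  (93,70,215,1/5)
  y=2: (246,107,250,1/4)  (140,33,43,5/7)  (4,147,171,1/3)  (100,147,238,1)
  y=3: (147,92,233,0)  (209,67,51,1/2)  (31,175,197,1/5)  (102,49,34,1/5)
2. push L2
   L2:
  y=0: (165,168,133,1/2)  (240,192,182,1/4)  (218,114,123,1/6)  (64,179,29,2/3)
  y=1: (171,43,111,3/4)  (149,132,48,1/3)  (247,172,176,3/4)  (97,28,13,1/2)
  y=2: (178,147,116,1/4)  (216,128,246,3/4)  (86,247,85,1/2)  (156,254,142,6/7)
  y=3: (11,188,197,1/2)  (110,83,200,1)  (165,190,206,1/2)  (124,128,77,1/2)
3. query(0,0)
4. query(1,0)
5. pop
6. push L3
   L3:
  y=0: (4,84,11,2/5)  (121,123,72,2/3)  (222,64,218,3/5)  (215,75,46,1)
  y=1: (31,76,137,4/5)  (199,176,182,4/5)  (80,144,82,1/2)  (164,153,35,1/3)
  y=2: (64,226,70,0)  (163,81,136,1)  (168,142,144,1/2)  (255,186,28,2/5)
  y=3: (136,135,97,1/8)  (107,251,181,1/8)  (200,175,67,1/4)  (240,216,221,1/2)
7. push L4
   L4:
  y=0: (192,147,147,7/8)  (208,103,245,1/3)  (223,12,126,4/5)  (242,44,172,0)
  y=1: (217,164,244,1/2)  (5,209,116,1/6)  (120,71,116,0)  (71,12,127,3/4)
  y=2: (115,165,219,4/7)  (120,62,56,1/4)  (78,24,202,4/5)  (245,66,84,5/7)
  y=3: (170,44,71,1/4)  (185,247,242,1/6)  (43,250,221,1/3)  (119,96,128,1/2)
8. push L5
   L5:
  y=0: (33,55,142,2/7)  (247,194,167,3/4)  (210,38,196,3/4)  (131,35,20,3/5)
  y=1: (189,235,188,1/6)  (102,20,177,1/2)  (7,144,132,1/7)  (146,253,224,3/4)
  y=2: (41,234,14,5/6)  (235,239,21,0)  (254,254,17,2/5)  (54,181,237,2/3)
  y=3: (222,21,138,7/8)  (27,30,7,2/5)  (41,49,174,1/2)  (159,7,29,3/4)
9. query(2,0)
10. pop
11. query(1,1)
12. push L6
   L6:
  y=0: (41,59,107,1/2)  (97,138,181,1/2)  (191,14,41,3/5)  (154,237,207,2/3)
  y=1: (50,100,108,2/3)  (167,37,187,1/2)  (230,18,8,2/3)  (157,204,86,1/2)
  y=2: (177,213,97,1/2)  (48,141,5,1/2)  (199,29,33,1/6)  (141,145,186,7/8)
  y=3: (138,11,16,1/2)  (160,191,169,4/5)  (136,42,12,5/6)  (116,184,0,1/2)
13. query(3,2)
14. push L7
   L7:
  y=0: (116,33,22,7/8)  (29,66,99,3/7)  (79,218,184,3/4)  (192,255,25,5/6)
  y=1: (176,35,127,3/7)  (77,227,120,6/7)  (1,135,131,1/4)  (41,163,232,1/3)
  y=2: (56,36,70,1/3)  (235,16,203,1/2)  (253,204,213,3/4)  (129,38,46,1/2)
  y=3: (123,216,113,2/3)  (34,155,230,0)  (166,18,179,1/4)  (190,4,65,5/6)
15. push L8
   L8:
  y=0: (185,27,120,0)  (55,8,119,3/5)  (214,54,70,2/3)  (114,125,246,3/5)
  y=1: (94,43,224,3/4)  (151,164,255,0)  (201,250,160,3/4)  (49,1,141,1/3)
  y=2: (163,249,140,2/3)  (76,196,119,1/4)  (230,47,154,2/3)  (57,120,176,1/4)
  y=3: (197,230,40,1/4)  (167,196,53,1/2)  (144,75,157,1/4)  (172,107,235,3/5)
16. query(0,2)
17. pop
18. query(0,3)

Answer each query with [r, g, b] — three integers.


(0,0) stack=L1,L2; from [0,0,0]:
L1 α=1: [168, 216, 84]
L2 α=1/2: [333/2, 192, 217/2]
rounded: [166, 192, 108]

query (1,0) [L1,L2] — begin 0,0,0
after L1 α=2/3: [160, 200/3, 262/3]
after L2 α=1/4: [180, 98, 111]
rounded: [180, 98, 111]

at x=2,y=0 over L1,L3,L4,L5:
+L1 (α=1/5) → [31, 62/5, 43/5]
+L3 (α=3/5) → [728/5, 1084/25, 3356/25]
+L4 (α=4/5) → [5188/25, 2284/125, 15956/125]
+L5 (α=3/4) → [10469/50, 8267/250, 22364/125]
rounded: [209, 33, 179]

query (1,1) [L1,L3,L4] — begin 0,0,0
after L1 α=3/8: [33/8, 537/8, 45/4]
after L3 α=4/5: [6401/40, 6169/40, 2957/20]
after L4 α=1/6: [2147/16, 7841/48, 3421/24]
→ [134, 163, 143]

query (3,2) [L1,L3,L4,L6] — begin 0,0,0
after L1 α=1: [100, 147, 238]
after L3 α=2/5: [162, 813/5, 154]
after L4 α=5/7: [1549/7, 468/5, 104]
after L6 α=7/8: [4229/28, 5543/40, 703/4]
= [151, 139, 176]

at x=0,y=2 over L1,L3,L4,L6,L7,L8:
after L1 α=1/4: [123/2, 107/4, 125/2]
after L3 α=0: [123/2, 107/4, 125/2]
after L4 α=4/7: [1289/14, 423/4, 2127/14]
after L6 α=1/2: [3767/28, 1275/8, 3485/28]
after L7 α=1/3: [1517/14, 473/4, 4465/42]
after L8 α=2/3: [2027/14, 2465/12, 16225/126]
→ [145, 205, 129]

(0,3) stack=L1,L3,L4,L6,L7; from [0,0,0]:
+L1 (α=0) → [0, 0, 0]
+L3 (α=1/8) → [17, 135/8, 97/8]
+L4 (α=1/4) → [221/4, 757/32, 859/32]
+L6 (α=1/2) → [773/8, 1109/64, 1371/64]
+L7 (α=2/3) → [2741/24, 28757/192, 15835/192]
= [114, 150, 82]


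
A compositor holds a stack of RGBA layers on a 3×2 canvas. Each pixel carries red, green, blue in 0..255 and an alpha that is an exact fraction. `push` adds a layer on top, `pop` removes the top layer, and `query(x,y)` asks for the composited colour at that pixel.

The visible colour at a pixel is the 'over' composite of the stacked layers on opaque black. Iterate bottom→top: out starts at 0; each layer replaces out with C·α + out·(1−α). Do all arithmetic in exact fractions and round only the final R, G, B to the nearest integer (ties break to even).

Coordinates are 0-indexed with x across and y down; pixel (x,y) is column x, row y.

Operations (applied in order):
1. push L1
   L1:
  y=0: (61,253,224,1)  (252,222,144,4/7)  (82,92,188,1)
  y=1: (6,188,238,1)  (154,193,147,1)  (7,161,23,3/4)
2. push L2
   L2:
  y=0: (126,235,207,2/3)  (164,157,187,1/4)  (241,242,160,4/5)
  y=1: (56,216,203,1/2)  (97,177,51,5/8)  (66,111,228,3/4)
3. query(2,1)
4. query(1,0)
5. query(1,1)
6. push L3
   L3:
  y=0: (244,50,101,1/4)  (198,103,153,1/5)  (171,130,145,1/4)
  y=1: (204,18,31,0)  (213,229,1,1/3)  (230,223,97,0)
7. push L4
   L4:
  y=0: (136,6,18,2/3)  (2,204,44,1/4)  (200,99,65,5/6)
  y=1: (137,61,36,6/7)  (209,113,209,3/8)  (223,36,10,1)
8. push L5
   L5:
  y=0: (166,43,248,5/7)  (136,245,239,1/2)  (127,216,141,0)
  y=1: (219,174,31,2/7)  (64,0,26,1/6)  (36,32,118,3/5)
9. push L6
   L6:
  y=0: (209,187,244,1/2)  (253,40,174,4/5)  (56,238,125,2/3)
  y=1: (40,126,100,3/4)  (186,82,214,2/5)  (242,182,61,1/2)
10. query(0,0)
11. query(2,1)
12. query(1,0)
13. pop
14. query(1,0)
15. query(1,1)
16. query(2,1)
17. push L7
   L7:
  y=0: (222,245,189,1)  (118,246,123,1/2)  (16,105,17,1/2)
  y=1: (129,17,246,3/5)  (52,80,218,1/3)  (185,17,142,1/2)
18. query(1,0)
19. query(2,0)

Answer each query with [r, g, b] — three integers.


(2,1) stack=L1,L2; from [0,0,0]:
+L1 (α=3/4) → [21/4, 483/4, 69/4]
+L2 (α=3/4) → [813/16, 1815/16, 2805/16]
→ [51, 113, 175]

at x=1,y=0 over L1,L2:
after L1 α=4/7: [144, 888/7, 576/7]
after L2 α=1/4: [149, 3763/28, 3037/28]
→ [149, 134, 108]

(1,1) stack=L1,L2; from [0,0,0]:
L1 α=1: [154, 193, 147]
L2 α=5/8: [947/8, 183, 87]
rounded: [118, 183, 87]

(0,0) stack=L1,L2,L3,L4,L5,L6; from [0,0,0]:
+L1 (α=1) → [61, 253, 224]
+L2 (α=2/3) → [313/3, 241, 638/3]
+L3 (α=1/4) → [557/4, 773/4, 739/4]
+L4 (α=2/3) → [1645/12, 821/12, 883/12]
+L5 (α=5/7) → [6625/42, 2111/42, 1189/6]
+L6 (α=1/2) → [15403/84, 9965/84, 2653/12]
rounded: [183, 119, 221]

(2,1) stack=L1,L2,L3,L4,L5,L6; from [0,0,0]:
after L1 α=3/4: [21/4, 483/4, 69/4]
after L2 α=3/4: [813/16, 1815/16, 2805/16]
after L3 α=0: [813/16, 1815/16, 2805/16]
after L4 α=1: [223, 36, 10]
after L5 α=3/5: [554/5, 168/5, 374/5]
after L6 α=1/2: [882/5, 539/5, 679/10]
rounded: [176, 108, 68]

(1,0) stack=L1,L2,L3,L4,L5,L6; from [0,0,0]:
after L1 α=4/7: [144, 888/7, 576/7]
after L2 α=1/4: [149, 3763/28, 3037/28]
after L3 α=1/5: [794/5, 4484/35, 4108/35]
after L4 α=1/4: [598/5, 5148/35, 3466/35]
after L5 α=1/2: [639/5, 13723/70, 11831/70]
after L6 α=4/5: [5699/25, 24923/350, 60551/350]
= [228, 71, 173]

at x=1,y=0 over L1,L2,L3,L4,L5:
+L1 (α=4/7) → [144, 888/7, 576/7]
+L2 (α=1/4) → [149, 3763/28, 3037/28]
+L3 (α=1/5) → [794/5, 4484/35, 4108/35]
+L4 (α=1/4) → [598/5, 5148/35, 3466/35]
+L5 (α=1/2) → [639/5, 13723/70, 11831/70]
= [128, 196, 169]

at x=1,y=1 over L1,L2,L3,L4,L5:
L1 α=1: [154, 193, 147]
L2 α=5/8: [947/8, 183, 87]
L3 α=1/3: [1799/12, 595/3, 175/3]
L4 α=3/8: [16519/96, 499/3, 689/6]
L5 α=1/6: [88739/576, 2495/18, 3601/36]
= [154, 139, 100]

at x=2,y=1 over L1,L2,L3,L4,L5:
+L1 (α=3/4) → [21/4, 483/4, 69/4]
+L2 (α=3/4) → [813/16, 1815/16, 2805/16]
+L3 (α=0) → [813/16, 1815/16, 2805/16]
+L4 (α=1) → [223, 36, 10]
+L5 (α=3/5) → [554/5, 168/5, 374/5]
= [111, 34, 75]

(1,0) stack=L1,L2,L3,L4,L5,L7; from [0,0,0]:
after L1 α=4/7: [144, 888/7, 576/7]
after L2 α=1/4: [149, 3763/28, 3037/28]
after L3 α=1/5: [794/5, 4484/35, 4108/35]
after L4 α=1/4: [598/5, 5148/35, 3466/35]
after L5 α=1/2: [639/5, 13723/70, 11831/70]
after L7 α=1/2: [1229/10, 30943/140, 20441/140]
→ [123, 221, 146]

query (2,0) [L1,L2,L3,L4,L5,L7] — begin 0,0,0
L1 α=1: [82, 92, 188]
L2 α=4/5: [1046/5, 212, 828/5]
L3 α=1/4: [3993/20, 383/2, 3209/20]
L4 α=5/6: [23993/120, 1373/12, 9709/120]
L5 α=0: [23993/120, 1373/12, 9709/120]
L7 α=1/2: [25913/240, 2633/24, 11749/240]
→ [108, 110, 49]


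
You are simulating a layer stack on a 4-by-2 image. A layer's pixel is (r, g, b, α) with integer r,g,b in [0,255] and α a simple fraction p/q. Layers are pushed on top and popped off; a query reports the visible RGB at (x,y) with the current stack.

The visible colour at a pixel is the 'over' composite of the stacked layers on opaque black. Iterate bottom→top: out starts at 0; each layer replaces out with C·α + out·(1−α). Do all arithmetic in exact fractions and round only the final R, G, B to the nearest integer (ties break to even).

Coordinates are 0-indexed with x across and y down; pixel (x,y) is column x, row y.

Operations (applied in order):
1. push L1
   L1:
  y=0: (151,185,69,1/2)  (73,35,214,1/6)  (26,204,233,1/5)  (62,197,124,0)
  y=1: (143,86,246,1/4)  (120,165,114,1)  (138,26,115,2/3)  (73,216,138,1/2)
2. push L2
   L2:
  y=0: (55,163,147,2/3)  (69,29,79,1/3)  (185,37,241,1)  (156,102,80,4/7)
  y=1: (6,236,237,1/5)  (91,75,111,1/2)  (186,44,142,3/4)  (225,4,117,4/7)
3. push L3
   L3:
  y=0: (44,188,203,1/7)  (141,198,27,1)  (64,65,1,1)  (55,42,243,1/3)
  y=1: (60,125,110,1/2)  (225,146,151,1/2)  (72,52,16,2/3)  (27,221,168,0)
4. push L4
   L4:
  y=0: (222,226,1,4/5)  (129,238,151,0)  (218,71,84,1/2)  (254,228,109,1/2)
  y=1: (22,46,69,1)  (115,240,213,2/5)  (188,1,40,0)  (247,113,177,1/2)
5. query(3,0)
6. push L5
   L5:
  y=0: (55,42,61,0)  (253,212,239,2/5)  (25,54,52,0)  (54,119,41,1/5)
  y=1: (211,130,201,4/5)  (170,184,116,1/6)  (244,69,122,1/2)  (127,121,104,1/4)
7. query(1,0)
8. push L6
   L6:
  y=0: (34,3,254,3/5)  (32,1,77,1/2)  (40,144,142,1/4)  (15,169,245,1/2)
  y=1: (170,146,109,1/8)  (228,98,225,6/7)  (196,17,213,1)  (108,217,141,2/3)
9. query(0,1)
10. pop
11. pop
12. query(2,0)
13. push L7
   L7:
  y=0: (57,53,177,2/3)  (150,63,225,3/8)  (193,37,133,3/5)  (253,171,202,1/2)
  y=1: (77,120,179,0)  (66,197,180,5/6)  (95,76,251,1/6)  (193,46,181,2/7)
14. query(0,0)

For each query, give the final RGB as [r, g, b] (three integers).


query (3,0) [L1,L2,L3,L4] — begin 0,0,0
L1 α=0: [0, 0, 0]
L2 α=4/7: [624/7, 408/7, 320/7]
L3 α=1/3: [1633/21, 370/7, 2341/21]
L4 α=1/2: [6967/42, 983/7, 2315/21]
→ [166, 140, 110]

query (1,0) [L1,L2,L3,L4,L5] — begin 0,0,0
+L1 (α=1/6) → [73/6, 35/6, 107/3]
+L2 (α=1/3) → [280/9, 122/9, 451/9]
+L3 (α=1) → [141, 198, 27]
+L4 (α=0) → [141, 198, 27]
+L5 (α=2/5) → [929/5, 1018/5, 559/5]
rounded: [186, 204, 112]

query (0,1) [L1,L2,L3,L4,L5,L6] — begin 0,0,0
after L1 α=1/4: [143/4, 43/2, 123/2]
after L2 α=1/5: [149/5, 322/5, 483/5]
after L3 α=1/2: [449/10, 947/10, 1033/10]
after L4 α=1: [22, 46, 69]
after L5 α=4/5: [866/5, 566/5, 873/5]
after L6 α=1/8: [864/5, 1173/10, 832/5]
→ [173, 117, 166]

query (2,0) [L1,L2,L3,L4] — begin 0,0,0
after L1 α=1/5: [26/5, 204/5, 233/5]
after L2 α=1: [185, 37, 241]
after L3 α=1: [64, 65, 1]
after L4 α=1/2: [141, 68, 85/2]
rounded: [141, 68, 42]

at x=0,y=0 over L1,L2,L3,L4,L7:
L1 α=1/2: [151/2, 185/2, 69/2]
L2 α=2/3: [371/6, 279/2, 219/2]
L3 α=1/7: [415/7, 1025/7, 860/7]
L4 α=4/5: [6631/35, 7353/35, 888/35]
L7 α=2/3: [10621/105, 11063/105, 4426/35]
rounded: [101, 105, 126]


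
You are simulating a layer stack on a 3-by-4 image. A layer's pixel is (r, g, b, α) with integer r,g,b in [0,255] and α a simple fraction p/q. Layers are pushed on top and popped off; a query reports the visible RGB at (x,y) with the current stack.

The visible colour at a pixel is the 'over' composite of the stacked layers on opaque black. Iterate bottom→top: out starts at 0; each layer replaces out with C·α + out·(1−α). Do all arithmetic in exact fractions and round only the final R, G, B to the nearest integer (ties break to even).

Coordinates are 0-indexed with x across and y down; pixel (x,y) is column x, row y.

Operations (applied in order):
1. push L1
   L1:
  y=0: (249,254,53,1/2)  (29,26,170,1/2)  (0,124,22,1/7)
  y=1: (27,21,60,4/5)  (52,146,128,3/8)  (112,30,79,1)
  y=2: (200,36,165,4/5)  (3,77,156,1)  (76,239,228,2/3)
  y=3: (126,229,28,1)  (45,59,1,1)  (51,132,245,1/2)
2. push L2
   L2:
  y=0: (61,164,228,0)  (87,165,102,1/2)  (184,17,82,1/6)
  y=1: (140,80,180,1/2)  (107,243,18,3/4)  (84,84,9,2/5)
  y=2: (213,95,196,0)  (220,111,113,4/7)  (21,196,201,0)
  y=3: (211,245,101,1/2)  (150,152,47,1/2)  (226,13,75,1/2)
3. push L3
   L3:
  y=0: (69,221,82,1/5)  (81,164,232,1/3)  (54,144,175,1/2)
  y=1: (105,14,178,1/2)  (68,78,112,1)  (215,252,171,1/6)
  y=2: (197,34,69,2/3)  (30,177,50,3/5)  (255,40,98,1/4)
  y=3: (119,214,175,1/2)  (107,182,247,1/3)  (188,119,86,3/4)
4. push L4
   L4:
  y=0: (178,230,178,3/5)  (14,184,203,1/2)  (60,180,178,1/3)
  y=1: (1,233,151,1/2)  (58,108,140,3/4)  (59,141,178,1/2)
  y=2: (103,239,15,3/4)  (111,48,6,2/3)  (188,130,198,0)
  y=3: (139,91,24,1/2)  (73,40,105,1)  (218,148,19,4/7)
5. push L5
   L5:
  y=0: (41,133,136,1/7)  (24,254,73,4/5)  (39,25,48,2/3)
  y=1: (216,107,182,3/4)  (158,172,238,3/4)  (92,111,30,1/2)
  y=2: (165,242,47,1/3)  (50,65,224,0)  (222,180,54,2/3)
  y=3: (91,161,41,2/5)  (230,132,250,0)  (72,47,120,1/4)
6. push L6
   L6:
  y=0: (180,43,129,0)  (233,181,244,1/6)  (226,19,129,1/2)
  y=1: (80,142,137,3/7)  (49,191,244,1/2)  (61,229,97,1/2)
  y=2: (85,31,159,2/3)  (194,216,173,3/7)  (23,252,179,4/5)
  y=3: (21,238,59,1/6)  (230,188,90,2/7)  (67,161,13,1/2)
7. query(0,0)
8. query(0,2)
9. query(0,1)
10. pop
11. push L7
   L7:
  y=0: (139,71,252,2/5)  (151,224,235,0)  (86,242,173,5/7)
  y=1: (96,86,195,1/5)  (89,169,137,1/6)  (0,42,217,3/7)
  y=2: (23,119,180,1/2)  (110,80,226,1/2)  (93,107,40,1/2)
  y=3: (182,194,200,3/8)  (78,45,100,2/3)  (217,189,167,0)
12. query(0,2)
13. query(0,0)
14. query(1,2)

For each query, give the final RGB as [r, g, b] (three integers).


(0,0) stack=L1,L2,L3,L4,L5,L6; from [0,0,0]:
after L1 α=1/2: [249/2, 127, 53/2]
after L2 α=0: [249/2, 127, 53/2]
after L3 α=1/5: [567/5, 729/5, 188/5]
after L4 α=3/5: [3804/25, 4908/25, 3046/25]
after L5 α=1/7: [3407/25, 32773/175, 21676/175]
after L6 α=0: [3407/25, 32773/175, 21676/175]
rounded: [136, 187, 124]

at x=0,y=2 over L1,L2,L3,L4,L5,L6:
L1 α=4/5: [160, 144/5, 132]
L2 α=0: [160, 144/5, 132]
L3 α=2/3: [554/3, 484/15, 90]
L4 α=3/4: [1481/12, 11239/60, 135/4]
L5 α=1/3: [2471/18, 18499/90, 229/6]
L6 α=2/3: [5531/54, 24079/270, 2137/18]
→ [102, 89, 119]

at x=0,y=1 over L1,L2,L3,L4,L5,L6:
after L1 α=4/5: [108/5, 84/5, 48]
after L2 α=1/2: [404/5, 242/5, 114]
after L3 α=1/2: [929/10, 156/5, 146]
after L4 α=1/2: [939/20, 1321/10, 297/2]
after L5 α=3/4: [13899/80, 4531/40, 1389/8]
after L6 α=3/7: [18699/140, 8791/70, 2211/14]
= [134, 126, 158]

query (0,2) [L1,L2,L3,L4,L5,L7] — begin 0,0,0
+L1 (α=4/5) → [160, 144/5, 132]
+L2 (α=0) → [160, 144/5, 132]
+L3 (α=2/3) → [554/3, 484/15, 90]
+L4 (α=3/4) → [1481/12, 11239/60, 135/4]
+L5 (α=1/3) → [2471/18, 18499/90, 229/6]
+L7 (α=1/2) → [2885/36, 29209/180, 1309/12]
rounded: [80, 162, 109]

(0,0) stack=L1,L2,L3,L4,L5,L7; from [0,0,0]:
+L1 (α=1/2) → [249/2, 127, 53/2]
+L2 (α=0) → [249/2, 127, 53/2]
+L3 (α=1/5) → [567/5, 729/5, 188/5]
+L4 (α=3/5) → [3804/25, 4908/25, 3046/25]
+L5 (α=1/7) → [3407/25, 32773/175, 21676/175]
+L7 (α=2/5) → [17171/125, 123169/875, 153228/875]
= [137, 141, 175]

(1,2) stack=L1,L2,L3,L4,L5,L7; from [0,0,0]:
after L1 α=1: [3, 77, 156]
after L2 α=4/7: [127, 675/7, 920/7]
after L3 α=3/5: [344/5, 5067/35, 578/7]
after L4 α=2/3: [1454/15, 2809/35, 662/21]
after L5 α=0: [1454/15, 2809/35, 662/21]
after L7 α=1/2: [1552/15, 5609/70, 2704/21]
rounded: [103, 80, 129]


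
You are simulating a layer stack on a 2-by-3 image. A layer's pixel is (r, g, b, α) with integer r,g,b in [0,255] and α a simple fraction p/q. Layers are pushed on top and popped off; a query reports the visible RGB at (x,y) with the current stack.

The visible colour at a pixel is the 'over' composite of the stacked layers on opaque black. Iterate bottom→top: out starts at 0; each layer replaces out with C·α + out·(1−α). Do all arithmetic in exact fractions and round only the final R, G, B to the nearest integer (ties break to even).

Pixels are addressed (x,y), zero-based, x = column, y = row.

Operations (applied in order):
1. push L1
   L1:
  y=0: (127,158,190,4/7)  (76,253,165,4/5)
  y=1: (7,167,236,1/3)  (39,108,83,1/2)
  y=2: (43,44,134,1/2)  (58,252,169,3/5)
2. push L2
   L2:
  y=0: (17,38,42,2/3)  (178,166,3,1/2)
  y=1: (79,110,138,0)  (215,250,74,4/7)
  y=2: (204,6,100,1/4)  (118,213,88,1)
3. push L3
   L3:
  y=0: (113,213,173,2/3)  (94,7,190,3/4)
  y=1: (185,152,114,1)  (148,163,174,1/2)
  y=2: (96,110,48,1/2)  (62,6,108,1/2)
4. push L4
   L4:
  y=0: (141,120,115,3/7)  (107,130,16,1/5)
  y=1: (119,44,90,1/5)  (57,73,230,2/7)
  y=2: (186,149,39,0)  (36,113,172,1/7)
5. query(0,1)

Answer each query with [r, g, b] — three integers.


(0,1) stack=L1,L2,L3,L4; from [0,0,0]:
after L1 α=1/3: [7/3, 167/3, 236/3]
after L2 α=0: [7/3, 167/3, 236/3]
after L3 α=1: [185, 152, 114]
after L4 α=1/5: [859/5, 652/5, 546/5]
rounded: [172, 130, 109]


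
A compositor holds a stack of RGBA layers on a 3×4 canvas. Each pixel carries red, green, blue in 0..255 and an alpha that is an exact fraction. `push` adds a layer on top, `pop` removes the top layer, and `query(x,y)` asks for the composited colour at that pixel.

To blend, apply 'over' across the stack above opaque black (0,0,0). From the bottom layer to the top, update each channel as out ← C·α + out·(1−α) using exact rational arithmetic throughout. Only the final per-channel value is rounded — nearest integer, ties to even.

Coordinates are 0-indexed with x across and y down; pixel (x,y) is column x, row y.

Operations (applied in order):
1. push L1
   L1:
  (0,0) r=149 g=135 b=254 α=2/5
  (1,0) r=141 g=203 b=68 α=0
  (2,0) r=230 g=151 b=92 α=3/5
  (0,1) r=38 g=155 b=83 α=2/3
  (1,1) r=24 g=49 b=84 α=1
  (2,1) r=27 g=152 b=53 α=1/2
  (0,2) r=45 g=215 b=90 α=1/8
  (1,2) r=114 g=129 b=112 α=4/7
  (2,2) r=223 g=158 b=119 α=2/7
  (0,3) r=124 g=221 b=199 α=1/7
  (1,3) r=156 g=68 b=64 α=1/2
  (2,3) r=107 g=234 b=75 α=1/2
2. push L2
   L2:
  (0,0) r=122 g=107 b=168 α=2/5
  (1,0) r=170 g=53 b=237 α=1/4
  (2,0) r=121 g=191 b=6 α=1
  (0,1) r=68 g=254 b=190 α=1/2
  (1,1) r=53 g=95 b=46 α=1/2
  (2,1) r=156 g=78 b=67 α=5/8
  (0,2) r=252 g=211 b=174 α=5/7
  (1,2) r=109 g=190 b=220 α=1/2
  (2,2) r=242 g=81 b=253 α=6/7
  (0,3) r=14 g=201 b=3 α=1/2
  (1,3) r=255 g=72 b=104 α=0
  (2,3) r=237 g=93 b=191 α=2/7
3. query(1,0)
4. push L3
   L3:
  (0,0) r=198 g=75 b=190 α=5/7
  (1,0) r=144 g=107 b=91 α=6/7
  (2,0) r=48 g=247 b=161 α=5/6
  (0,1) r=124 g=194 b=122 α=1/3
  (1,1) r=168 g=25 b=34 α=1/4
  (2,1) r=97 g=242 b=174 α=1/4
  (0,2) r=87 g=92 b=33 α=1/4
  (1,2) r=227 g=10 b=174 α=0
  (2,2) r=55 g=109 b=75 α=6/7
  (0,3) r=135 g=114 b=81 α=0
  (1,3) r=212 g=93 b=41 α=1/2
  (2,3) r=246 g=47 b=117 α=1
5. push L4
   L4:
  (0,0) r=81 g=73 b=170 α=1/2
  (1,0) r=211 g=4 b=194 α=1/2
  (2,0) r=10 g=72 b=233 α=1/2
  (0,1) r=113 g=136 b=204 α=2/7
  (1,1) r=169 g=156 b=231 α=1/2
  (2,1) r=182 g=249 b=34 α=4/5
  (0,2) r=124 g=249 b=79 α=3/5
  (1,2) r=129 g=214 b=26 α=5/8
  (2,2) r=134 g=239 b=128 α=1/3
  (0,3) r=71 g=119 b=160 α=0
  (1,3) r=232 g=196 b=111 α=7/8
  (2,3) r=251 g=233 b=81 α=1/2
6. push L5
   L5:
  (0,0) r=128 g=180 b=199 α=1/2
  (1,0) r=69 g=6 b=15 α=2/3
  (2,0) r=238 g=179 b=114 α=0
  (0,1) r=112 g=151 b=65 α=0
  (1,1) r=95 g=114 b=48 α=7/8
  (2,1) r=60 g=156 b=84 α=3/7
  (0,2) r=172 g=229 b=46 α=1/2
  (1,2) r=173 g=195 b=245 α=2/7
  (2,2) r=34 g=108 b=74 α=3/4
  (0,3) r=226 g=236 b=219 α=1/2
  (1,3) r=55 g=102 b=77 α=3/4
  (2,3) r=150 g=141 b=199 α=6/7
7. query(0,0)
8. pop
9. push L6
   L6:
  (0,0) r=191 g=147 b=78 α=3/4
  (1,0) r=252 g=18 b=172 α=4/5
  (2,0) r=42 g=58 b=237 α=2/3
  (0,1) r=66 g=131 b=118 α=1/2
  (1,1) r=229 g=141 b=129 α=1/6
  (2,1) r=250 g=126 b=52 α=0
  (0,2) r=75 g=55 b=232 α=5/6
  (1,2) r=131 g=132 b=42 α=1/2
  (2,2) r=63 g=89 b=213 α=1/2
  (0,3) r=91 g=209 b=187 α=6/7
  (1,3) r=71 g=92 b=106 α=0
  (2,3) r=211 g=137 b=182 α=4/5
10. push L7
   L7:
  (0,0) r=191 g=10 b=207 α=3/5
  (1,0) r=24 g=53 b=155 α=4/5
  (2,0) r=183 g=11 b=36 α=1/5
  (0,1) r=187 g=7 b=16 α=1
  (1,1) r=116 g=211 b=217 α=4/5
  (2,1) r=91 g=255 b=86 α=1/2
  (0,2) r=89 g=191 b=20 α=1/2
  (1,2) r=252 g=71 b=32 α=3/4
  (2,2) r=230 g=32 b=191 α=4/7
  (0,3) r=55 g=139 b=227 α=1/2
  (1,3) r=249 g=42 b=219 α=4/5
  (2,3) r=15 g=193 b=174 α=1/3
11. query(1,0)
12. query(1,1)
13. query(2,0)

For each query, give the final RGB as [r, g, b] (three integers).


(1,0) stack=L1,L2; from [0,0,0]:
+L1 (α=0) → [0, 0, 0]
+L2 (α=1/4) → [85/2, 53/4, 237/4]
rounded: [42, 13, 59]

query (0,0) [L1,L2,L3,L4,L5] — begin 0,0,0
after L1 α=2/5: [298/5, 54, 508/5]
after L2 α=2/5: [2114/25, 376/5, 3204/25]
after L3 α=5/7: [28978/175, 2627/35, 30158/175]
after L4 α=1/2: [43153/350, 2591/35, 29954/175]
after L5 α=1/2: [87953/700, 8891/70, 64779/350]
rounded: [126, 127, 185]

query (1,0) [L1,L2,L3,L4,L6,L7] — begin 0,0,0
L1 α=0: [0, 0, 0]
L2 α=1/4: [85/2, 53/4, 237/4]
L3 α=6/7: [259/2, 2621/28, 2421/28]
L4 α=1/2: [681/4, 2733/56, 7853/56]
L6 α=4/5: [4713/20, 1353/56, 46381/280]
L7 α=4/5: [6633/100, 2645/56, 219981/1400]
= [66, 47, 157]

query (1,1) [L1,L2,L3,L4,L6,L7] — begin 0,0,0
L1 α=1: [24, 49, 84]
L2 α=1/2: [77/2, 72, 65]
L3 α=1/4: [567/8, 241/4, 229/4]
L4 α=1/2: [1919/16, 865/8, 1153/8]
L6 α=1/6: [13259/96, 5453/48, 6797/48]
L7 α=4/5: [57803/480, 9193/48, 48461/240]
→ [120, 192, 202]

(2,0) stack=L1,L2,L3,L4,L6,L7; from [0,0,0]:
after L1 α=3/5: [138, 453/5, 276/5]
after L2 α=1: [121, 191, 6]
after L3 α=5/6: [361/6, 713/3, 811/6]
after L4 α=1/2: [421/12, 929/6, 2209/12]
after L6 α=2/3: [1429/36, 1625/18, 7897/36]
after L7 α=1/5: [3076/45, 3349/45, 8221/45]
→ [68, 74, 183]
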